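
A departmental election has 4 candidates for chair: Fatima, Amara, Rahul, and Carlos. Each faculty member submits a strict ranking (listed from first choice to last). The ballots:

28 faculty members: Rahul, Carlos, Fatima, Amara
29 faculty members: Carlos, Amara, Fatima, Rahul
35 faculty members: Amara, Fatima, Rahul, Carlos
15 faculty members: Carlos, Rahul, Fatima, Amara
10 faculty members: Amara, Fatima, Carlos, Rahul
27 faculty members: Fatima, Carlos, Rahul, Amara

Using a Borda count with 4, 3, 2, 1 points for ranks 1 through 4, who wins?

Carlos

Fatima: 28·2 + 29·2 + 35·3 + 15·2 + 10·3 + 27·4 = 387
Amara: 28·1 + 29·3 + 35·4 + 15·1 + 10·4 + 27·1 = 337
Rahul: 28·4 + 29·1 + 35·2 + 15·3 + 10·1 + 27·2 = 320
Carlos: 28·3 + 29·4 + 35·1 + 15·4 + 10·2 + 27·3 = 396
Carlos has the highest Borda score (396).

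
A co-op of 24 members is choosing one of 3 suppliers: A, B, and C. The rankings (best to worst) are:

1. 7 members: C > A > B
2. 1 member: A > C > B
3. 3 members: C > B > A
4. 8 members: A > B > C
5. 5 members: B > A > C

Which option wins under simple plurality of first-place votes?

First-place votes: A 9, B 5, C 10.
C has the most first-place votes.

C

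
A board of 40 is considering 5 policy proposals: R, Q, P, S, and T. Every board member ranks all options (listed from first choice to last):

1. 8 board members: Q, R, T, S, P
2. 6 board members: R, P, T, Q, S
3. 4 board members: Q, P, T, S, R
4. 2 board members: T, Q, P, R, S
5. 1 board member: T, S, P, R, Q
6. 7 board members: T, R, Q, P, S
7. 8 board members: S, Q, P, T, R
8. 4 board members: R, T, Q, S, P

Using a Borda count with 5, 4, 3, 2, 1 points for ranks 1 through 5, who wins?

R: 8·4 + 6·5 + 4·1 + 2·2 + 1·2 + 7·4 + 8·1 + 4·5 = 128
Q: 8·5 + 6·2 + 4·5 + 2·4 + 1·1 + 7·3 + 8·4 + 4·3 = 146
P: 8·1 + 6·4 + 4·4 + 2·3 + 1·3 + 7·2 + 8·3 + 4·1 = 99
S: 8·2 + 6·1 + 4·2 + 2·1 + 1·4 + 7·1 + 8·5 + 4·2 = 91
T: 8·3 + 6·3 + 4·3 + 2·5 + 1·5 + 7·5 + 8·2 + 4·4 = 136
Q has the highest Borda score (146).

Q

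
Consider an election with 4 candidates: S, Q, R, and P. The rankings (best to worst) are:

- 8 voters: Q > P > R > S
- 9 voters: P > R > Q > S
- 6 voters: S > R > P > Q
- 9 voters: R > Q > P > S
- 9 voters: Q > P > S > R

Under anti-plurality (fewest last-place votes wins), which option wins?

P

Last-place votes: S 26, Q 6, R 9, P 0.
P is ranked last by the fewest voters, so P wins.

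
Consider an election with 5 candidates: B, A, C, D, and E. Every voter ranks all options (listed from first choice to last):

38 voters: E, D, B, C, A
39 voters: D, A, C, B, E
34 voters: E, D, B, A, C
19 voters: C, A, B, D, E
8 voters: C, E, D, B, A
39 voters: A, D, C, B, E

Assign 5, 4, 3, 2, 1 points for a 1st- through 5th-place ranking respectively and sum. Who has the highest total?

D

B: 38·3 + 39·2 + 34·3 + 19·3 + 8·2 + 39·2 = 445
A: 38·1 + 39·4 + 34·2 + 19·4 + 8·1 + 39·5 = 541
C: 38·2 + 39·3 + 34·1 + 19·5 + 8·5 + 39·3 = 479
D: 38·4 + 39·5 + 34·4 + 19·2 + 8·3 + 39·4 = 701
E: 38·5 + 39·1 + 34·5 + 19·1 + 8·4 + 39·1 = 489
D has the highest Borda score (701).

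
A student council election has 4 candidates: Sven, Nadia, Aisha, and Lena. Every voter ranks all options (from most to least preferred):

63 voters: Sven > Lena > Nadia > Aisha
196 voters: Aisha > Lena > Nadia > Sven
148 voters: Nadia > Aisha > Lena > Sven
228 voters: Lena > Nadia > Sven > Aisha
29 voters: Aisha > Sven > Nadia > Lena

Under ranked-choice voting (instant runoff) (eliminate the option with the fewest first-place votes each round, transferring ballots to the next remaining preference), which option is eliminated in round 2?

Nadia

Round 1: Sven 63, Nadia 148, Aisha 225, Lena 228. Eliminate Sven.
Round 2: Nadia 148, Aisha 225, Lena 291. Eliminate Nadia.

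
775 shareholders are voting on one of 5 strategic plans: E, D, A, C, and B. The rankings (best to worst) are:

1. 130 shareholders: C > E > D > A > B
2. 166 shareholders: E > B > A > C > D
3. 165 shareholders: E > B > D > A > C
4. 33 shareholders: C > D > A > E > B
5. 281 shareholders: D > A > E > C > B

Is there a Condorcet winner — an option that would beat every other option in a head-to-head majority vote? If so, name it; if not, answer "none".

E vs D: 461–314 for E.
E vs A: 461–314 for E.
E vs C: 612–163 for E.
E vs B: 775–0 for E.
E beats every other option head-to-head.

E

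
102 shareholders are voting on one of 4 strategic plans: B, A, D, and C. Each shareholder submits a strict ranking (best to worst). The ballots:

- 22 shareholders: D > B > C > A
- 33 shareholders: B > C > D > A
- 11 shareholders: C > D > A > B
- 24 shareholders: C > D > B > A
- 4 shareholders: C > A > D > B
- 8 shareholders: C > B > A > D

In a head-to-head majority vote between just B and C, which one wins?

B

Voters preferring B to C: 55; preferring C to B: 47.
B wins the head-to-head.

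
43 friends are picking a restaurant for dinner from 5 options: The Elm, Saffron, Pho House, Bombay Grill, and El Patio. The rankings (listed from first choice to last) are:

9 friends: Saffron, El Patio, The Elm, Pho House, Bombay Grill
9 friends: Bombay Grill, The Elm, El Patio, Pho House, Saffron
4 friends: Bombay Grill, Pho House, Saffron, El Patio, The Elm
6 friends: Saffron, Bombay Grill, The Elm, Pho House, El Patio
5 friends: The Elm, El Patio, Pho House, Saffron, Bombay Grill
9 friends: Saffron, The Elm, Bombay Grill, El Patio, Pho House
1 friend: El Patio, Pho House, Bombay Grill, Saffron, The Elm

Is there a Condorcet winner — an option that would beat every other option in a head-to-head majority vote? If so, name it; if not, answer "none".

Saffron

Saffron vs The Elm: 29–14 for Saffron.
Saffron vs Pho House: 24–19 for Saffron.
Saffron vs Bombay Grill: 29–14 for Saffron.
Saffron vs El Patio: 28–15 for Saffron.
Saffron beats every other option head-to-head.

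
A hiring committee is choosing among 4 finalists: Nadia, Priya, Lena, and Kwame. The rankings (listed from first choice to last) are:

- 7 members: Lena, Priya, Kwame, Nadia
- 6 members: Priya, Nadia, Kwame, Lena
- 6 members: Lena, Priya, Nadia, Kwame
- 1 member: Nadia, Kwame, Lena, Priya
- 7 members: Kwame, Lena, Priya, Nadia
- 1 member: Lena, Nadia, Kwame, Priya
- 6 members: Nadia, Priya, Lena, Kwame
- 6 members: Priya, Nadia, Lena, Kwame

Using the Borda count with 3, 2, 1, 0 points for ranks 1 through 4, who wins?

Priya

Nadia: 7·0 + 6·2 + 6·1 + 1·3 + 7·0 + 1·2 + 6·3 + 6·2 = 53
Priya: 7·2 + 6·3 + 6·2 + 1·0 + 7·1 + 1·0 + 6·2 + 6·3 = 81
Lena: 7·3 + 6·0 + 6·3 + 1·1 + 7·2 + 1·3 + 6·1 + 6·1 = 69
Kwame: 7·1 + 6·1 + 6·0 + 1·2 + 7·3 + 1·1 + 6·0 + 6·0 = 37
Priya has the highest Borda score (81).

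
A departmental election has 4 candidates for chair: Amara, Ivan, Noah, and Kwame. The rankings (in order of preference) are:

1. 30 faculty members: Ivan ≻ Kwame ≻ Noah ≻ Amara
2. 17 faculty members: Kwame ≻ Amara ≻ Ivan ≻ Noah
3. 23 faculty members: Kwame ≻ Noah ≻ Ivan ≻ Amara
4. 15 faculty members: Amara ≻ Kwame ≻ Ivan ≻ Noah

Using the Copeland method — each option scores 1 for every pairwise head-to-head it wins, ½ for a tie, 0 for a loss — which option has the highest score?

Amara: loses to Ivan, Noah, and Kwame → score 0.
Ivan: beats Amara and Noah; loses to Kwame → score 2.
Noah: beats Amara; loses to Ivan and Kwame → score 1.
Kwame: beats Amara, Ivan, and Noah → score 3.
Kwame has the best pairwise record.

Kwame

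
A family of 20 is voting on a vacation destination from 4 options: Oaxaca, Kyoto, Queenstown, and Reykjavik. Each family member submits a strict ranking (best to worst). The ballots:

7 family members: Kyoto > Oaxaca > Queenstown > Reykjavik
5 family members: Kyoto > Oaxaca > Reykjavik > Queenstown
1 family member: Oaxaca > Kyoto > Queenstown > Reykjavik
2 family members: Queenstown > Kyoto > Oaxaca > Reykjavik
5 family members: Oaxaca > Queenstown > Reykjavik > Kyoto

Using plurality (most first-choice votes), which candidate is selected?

Kyoto

First-place votes: Oaxaca 6, Kyoto 12, Queenstown 2, Reykjavik 0.
Kyoto has the most first-place votes.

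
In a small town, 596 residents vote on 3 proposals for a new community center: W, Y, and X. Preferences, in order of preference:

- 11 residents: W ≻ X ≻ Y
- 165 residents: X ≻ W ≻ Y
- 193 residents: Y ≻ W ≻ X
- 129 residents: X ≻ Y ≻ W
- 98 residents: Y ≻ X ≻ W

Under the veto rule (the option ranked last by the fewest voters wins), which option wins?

Y

Last-place votes: W 227, Y 176, X 193.
Y is ranked last by the fewest voters, so Y wins.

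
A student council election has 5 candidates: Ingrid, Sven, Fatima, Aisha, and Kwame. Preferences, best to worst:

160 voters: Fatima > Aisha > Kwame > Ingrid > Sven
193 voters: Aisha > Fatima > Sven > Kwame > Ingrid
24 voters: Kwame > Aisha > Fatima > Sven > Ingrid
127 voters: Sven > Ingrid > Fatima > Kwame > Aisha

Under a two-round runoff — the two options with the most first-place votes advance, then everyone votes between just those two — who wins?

Round 1 first-place votes: Ingrid 0, Sven 127, Fatima 160, Aisha 193, Kwame 24.
Aisha and Fatima advance.
Runoff: Aisha is preferred to Fatima by 217 voters; Fatima by 287.
Fatima wins the runoff.

Fatima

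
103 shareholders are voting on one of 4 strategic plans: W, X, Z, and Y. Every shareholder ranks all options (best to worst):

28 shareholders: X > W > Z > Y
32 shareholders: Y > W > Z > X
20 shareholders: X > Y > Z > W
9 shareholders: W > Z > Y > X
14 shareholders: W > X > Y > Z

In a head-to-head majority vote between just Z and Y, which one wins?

Y

Voters preferring Z to Y: 37; preferring Y to Z: 66.
Y wins the head-to-head.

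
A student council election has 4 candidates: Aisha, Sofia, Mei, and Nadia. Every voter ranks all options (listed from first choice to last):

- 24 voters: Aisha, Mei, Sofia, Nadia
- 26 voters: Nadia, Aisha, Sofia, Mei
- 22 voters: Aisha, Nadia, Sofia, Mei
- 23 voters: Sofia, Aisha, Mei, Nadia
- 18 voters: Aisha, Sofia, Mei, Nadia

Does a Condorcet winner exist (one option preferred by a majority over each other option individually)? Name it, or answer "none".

Aisha vs Sofia: 90–23 for Aisha.
Aisha vs Mei: 113–0 for Aisha.
Aisha vs Nadia: 87–26 for Aisha.
Aisha beats every other option head-to-head.

Aisha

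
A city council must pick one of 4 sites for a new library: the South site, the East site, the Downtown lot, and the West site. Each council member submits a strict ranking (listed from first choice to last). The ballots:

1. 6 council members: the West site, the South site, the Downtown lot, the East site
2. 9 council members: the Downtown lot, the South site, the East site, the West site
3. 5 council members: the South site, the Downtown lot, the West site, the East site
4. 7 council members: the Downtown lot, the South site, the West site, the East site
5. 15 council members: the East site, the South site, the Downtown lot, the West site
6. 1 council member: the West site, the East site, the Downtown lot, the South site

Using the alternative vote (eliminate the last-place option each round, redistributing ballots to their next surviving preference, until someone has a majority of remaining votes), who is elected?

the Downtown lot

Round 1: the South site 5, the East site 15, the Downtown lot 16, the West site 7. Eliminate the South site.
Round 2: the East site 15, the Downtown lot 21, the West site 7. Eliminate the West site.
Round 3: the East site 16, the Downtown lot 27. The Downtown lot has a majority.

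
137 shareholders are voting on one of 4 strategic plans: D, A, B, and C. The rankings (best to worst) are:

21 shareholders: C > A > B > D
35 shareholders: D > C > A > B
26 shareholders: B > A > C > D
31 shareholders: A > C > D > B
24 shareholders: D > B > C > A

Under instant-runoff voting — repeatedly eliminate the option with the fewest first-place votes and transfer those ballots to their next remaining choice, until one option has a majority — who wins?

Round 1: D 59, A 31, B 26, C 21. Eliminate C.
Round 2: D 59, A 52, B 26. Eliminate B.
Round 3: D 59, A 78. A has a majority.

A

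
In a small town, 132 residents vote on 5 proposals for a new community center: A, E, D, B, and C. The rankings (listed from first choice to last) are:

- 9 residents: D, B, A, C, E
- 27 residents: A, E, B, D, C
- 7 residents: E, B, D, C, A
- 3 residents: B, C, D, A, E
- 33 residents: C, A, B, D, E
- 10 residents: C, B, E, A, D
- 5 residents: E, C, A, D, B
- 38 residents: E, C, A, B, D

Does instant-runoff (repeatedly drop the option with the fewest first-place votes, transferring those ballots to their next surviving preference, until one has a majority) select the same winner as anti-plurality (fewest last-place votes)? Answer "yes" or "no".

Instant-runoff — R1 A 27, E 50, D 9, B 3, C 43 (B out); R2 A 27, E 50, D 9, C 46 (D out); R3 A 36, E 50, C 46 (A out); R4 E 77, C 55 (E winner). Winner: E.
Anti-plurality — last-place votes: A 7, E 45, D 48, B 5, C 27. Winner: B.
The two methods disagree.

no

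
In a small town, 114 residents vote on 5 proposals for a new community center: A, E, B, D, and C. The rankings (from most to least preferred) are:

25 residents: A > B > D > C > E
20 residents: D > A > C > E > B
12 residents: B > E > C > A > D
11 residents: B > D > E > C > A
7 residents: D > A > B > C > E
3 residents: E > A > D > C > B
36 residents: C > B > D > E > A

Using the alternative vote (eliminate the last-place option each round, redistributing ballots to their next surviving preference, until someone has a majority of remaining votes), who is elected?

D

Round 1: A 25, E 3, B 23, D 27, C 36. Eliminate E.
Round 2: A 28, B 23, D 27, C 36. Eliminate B.
Round 3: A 28, D 38, C 48. Eliminate A.
Round 4: D 66, C 48. D has a majority.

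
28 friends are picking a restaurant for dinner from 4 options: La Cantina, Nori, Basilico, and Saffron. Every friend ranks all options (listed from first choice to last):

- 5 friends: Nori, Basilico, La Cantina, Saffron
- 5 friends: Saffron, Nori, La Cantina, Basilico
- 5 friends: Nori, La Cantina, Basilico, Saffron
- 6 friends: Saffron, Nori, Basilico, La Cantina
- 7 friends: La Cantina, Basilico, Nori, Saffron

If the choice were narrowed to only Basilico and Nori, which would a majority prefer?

Voters preferring Basilico to Nori: 7; preferring Nori to Basilico: 21.
Nori wins the head-to-head.

Nori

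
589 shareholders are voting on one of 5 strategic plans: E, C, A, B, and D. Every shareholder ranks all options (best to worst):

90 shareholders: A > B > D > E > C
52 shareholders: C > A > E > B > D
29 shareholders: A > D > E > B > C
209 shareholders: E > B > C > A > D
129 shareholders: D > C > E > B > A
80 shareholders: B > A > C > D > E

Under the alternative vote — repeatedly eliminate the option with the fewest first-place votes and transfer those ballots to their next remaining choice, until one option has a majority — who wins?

Round 1: E 209, C 52, A 119, B 80, D 129. Eliminate C.
Round 2: E 209, A 171, B 80, D 129. Eliminate B.
Round 3: E 209, A 251, D 129. Eliminate D.
Round 4: E 338, A 251. E has a majority.

E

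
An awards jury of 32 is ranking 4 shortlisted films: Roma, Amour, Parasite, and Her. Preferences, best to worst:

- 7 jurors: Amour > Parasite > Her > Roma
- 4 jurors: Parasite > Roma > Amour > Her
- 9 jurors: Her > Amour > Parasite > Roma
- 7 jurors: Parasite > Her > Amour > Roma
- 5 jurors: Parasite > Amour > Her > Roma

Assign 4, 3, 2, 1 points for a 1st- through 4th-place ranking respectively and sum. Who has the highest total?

Parasite

Roma: 7·1 + 4·3 + 9·1 + 7·1 + 5·1 = 40
Amour: 7·4 + 4·2 + 9·3 + 7·2 + 5·3 = 92
Parasite: 7·3 + 4·4 + 9·2 + 7·4 + 5·4 = 103
Her: 7·2 + 4·1 + 9·4 + 7·3 + 5·2 = 85
Parasite has the highest Borda score (103).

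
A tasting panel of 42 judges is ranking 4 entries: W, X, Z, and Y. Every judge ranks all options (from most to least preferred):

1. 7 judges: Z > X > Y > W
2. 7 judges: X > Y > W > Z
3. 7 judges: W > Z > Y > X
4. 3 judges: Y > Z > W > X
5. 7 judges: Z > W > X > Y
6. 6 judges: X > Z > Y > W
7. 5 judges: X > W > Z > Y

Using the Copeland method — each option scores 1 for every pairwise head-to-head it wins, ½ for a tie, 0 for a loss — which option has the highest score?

W: loses to X, Z, and Y → score 0.
X: beats W and Y; loses to Z → score 2.
Z: beats W, X, and Y → score 3.
Y: beats W; loses to X and Z → score 1.
Z has the best pairwise record.

Z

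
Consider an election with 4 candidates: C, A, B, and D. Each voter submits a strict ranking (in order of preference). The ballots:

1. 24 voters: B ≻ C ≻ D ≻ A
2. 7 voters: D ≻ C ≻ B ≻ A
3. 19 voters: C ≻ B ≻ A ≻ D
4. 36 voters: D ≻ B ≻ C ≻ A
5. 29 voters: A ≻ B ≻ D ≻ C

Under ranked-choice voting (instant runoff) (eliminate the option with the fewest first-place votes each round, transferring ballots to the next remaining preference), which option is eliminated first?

C

Round 1: C 19, A 29, B 24, D 43. Eliminate C.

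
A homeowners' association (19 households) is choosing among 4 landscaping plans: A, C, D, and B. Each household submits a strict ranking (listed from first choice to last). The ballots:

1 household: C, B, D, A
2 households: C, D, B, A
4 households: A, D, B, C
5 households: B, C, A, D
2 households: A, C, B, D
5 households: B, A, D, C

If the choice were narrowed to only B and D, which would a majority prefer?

B

Voters preferring B to D: 13; preferring D to B: 6.
B wins the head-to-head.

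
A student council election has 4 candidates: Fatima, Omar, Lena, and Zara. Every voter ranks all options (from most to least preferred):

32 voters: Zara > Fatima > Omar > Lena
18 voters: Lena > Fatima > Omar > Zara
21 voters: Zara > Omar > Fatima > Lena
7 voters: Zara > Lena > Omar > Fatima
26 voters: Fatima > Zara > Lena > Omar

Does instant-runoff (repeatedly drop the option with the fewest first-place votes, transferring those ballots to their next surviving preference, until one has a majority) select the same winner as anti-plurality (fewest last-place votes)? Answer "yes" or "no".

Instant-runoff — R1 Fatima 26, Omar 0, Lena 18, Zara 60 (Zara winner). Winner: Zara.
Anti-plurality — last-place votes: Fatima 7, Omar 26, Lena 53, Zara 18. Winner: Fatima.
The two methods disagree.

no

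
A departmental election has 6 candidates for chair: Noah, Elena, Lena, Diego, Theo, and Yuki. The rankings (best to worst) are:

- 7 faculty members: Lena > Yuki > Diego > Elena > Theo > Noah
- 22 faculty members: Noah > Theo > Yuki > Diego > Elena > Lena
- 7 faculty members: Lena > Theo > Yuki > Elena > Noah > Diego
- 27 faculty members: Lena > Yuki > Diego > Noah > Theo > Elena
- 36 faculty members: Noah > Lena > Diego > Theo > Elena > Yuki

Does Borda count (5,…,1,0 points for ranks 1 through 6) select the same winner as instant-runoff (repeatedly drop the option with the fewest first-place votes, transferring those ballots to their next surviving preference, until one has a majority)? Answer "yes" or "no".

yes

Borda — scores: Noah 351, Elena 86, Lena 349, Diego 254, Theo 222, Yuki 223. Winner: Noah.
Instant-runoff — R1 Noah 58, Elena 0, Lena 41, Diego 0, Theo 0, Yuki 0 (Noah winner). Winner: Noah.
The two methods agree.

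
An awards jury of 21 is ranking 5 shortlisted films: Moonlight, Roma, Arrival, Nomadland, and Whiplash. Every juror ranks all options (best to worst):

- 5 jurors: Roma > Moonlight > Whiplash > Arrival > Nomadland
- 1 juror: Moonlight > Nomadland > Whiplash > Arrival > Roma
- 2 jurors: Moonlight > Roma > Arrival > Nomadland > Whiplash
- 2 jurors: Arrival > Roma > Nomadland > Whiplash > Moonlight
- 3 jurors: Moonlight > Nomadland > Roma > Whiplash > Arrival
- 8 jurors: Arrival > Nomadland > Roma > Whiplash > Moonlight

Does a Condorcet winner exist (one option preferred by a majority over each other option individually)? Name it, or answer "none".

none

Checking pairwise contests:
Roma beats Moonlight 15–6.
Arrival beats Roma 11–10.
Moonlight beats Arrival 11–10.
Moonlight beats Nomadland 11–10.
Moonlight beats Whiplash 11–10.
Every option loses at least one head-to-head, so there is no Condorcet winner.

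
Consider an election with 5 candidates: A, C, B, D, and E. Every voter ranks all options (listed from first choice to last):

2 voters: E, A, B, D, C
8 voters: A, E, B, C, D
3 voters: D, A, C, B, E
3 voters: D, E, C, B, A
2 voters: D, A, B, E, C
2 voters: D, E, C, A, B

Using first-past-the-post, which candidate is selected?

First-place votes: A 8, C 0, B 0, D 10, E 2.
D has the most first-place votes.

D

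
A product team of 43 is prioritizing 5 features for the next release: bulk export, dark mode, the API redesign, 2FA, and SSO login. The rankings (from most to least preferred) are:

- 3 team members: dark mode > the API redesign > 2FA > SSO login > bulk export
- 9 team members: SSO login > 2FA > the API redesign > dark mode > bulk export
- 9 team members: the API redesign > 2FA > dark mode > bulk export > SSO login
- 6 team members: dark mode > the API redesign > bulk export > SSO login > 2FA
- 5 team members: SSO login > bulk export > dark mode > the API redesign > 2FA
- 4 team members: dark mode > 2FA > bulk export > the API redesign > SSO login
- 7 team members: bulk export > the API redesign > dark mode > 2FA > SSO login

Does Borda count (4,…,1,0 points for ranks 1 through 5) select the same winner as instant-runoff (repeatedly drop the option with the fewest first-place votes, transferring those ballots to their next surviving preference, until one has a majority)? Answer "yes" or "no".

yes

Borda — scores: bulk export 72, dark mode 103, the API redesign 111, 2FA 79, SSO login 65. Winner: the API redesign.
Instant-runoff — R1 bulk export 7, dark mode 13, the API redesign 9, 2FA 0, SSO login 14 (2FA out); R2 bulk export 7, dark mode 13, the API redesign 9, SSO login 14 (bulk export out); R3 dark mode 13, the API redesign 16, SSO login 14 (dark mode out); R4 the API redesign 29, SSO login 14 (the API redesign winner). Winner: the API redesign.
The two methods agree.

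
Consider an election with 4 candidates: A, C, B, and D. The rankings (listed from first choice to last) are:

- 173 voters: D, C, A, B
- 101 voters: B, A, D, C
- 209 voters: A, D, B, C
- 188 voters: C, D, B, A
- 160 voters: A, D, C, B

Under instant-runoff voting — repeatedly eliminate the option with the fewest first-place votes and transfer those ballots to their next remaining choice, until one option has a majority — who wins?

Round 1: A 369, C 188, B 101, D 173. Eliminate B.
Round 2: A 470, C 188, D 173. A has a majority.

A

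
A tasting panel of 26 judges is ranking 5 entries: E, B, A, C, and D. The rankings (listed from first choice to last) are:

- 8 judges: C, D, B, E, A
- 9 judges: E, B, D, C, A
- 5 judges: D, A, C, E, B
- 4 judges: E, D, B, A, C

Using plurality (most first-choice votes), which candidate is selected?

E

First-place votes: E 13, B 0, A 0, C 8, D 5.
E has the most first-place votes.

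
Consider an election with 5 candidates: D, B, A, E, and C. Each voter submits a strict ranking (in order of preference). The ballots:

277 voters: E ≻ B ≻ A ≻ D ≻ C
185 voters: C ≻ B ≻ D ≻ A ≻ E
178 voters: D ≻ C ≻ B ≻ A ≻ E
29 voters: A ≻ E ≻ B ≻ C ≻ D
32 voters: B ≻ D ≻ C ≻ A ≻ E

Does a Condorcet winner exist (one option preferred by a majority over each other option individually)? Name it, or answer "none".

none

Checking pairwise contests:
B beats D 523–178.
C beats B 363–338.
D beats A 395–306.
D beats E 395–306.
D beats C 487–214.
Every option loses at least one head-to-head, so there is no Condorcet winner.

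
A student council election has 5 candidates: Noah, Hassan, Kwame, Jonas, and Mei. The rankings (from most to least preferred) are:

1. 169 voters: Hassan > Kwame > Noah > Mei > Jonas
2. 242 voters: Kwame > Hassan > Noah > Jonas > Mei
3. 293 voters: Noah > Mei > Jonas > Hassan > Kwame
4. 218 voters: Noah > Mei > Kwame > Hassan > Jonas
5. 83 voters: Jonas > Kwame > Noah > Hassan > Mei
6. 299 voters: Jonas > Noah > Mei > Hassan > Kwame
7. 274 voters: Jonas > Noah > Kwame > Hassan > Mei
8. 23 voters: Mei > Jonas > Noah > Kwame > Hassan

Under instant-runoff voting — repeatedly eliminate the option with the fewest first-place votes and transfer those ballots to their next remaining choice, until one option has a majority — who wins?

Round 1: Noah 511, Hassan 169, Kwame 242, Jonas 656, Mei 23. Eliminate Mei.
Round 2: Noah 511, Hassan 169, Kwame 242, Jonas 679. Eliminate Hassan.
Round 3: Noah 511, Kwame 411, Jonas 679. Eliminate Kwame.
Round 4: Noah 922, Jonas 679. Noah has a majority.

Noah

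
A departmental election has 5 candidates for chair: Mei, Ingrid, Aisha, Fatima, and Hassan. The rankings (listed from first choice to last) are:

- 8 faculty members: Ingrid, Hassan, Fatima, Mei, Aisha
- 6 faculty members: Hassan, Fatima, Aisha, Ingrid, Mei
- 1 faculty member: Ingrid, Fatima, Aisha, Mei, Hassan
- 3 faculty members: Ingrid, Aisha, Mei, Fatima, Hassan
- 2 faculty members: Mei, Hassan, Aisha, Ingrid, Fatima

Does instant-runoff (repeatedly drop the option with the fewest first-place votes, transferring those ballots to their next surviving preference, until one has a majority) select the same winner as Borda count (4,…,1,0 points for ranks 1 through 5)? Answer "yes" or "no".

Instant-runoff — R1 Mei 2, Ingrid 12, Aisha 0, Fatima 0, Hassan 6 (Ingrid winner). Winner: Ingrid.
Borda — scores: Mei 23, Ingrid 56, Aisha 27, Fatima 40, Hassan 54. Winner: Ingrid.
The two methods agree.

yes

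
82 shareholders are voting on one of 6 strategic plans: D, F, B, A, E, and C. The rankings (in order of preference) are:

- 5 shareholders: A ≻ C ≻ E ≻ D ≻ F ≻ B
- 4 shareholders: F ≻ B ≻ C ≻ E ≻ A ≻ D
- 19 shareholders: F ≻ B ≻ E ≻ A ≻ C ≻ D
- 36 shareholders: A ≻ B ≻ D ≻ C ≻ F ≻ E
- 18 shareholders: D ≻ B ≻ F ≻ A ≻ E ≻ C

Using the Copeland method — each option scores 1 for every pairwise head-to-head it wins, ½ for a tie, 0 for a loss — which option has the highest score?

B

D: beats F, E, and C; loses to B and A → score 3.
F: beats E; ties A and C; loses to D and B → score 2.
B: beats D, F, E, and C; ties A → score 4.5.
A: beats D, E, and C; ties F and B → score 4.
E: loses to D, F, B, A, and C → score 0.
C: beats E; ties F; loses to D, B, and A → score 1.5.
B has the best pairwise record.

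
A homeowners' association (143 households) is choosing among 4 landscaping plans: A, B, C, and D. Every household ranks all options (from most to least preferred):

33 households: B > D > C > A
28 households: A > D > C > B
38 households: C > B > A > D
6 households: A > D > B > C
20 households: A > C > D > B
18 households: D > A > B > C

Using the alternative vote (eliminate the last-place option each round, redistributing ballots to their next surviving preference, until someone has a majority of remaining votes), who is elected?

Round 1: A 54, B 33, C 38, D 18. Eliminate D.
Round 2: A 72, B 33, C 38. A has a majority.

A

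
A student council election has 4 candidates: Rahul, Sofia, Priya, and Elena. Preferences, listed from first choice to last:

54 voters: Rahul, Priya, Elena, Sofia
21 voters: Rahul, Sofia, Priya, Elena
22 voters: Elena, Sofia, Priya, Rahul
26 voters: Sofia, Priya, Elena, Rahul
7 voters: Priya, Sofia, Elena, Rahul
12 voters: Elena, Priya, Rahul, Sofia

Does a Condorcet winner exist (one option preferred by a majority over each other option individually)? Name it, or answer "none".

Rahul

Rahul vs Sofia: 87–55 for Rahul.
Rahul vs Priya: 75–67 for Rahul.
Rahul vs Elena: 75–67 for Rahul.
Rahul beats every other option head-to-head.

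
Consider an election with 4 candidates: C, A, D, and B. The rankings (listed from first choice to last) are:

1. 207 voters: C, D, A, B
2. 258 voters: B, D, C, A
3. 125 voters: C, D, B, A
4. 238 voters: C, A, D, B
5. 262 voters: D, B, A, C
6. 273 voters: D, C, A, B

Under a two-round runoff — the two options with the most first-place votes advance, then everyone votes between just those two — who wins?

Round 1 first-place votes: C 570, A 0, D 535, B 258.
C and D advance.
Runoff: C is preferred to D by 570 voters; D by 793.
D wins the runoff.

D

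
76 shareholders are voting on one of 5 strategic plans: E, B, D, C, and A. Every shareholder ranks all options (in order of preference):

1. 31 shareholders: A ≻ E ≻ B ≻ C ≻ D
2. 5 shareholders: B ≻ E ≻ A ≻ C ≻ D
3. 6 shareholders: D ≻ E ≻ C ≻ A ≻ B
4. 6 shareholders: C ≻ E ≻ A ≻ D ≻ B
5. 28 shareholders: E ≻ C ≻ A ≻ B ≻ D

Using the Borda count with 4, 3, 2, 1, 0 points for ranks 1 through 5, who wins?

E

E: 31·3 + 5·3 + 6·3 + 6·3 + 28·4 = 256
B: 31·2 + 5·4 + 6·0 + 6·0 + 28·1 = 110
D: 31·0 + 5·0 + 6·4 + 6·1 + 28·0 = 30
C: 31·1 + 5·1 + 6·2 + 6·4 + 28·3 = 156
A: 31·4 + 5·2 + 6·1 + 6·2 + 28·2 = 208
E has the highest Borda score (256).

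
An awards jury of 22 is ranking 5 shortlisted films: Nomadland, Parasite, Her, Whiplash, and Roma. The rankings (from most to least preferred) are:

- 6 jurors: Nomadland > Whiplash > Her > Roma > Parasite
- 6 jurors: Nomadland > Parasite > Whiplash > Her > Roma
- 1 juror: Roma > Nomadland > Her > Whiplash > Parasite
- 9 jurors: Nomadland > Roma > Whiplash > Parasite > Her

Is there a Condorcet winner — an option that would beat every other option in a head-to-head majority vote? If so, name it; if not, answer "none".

Nomadland vs Parasite: 22–0 for Nomadland.
Nomadland vs Her: 22–0 for Nomadland.
Nomadland vs Whiplash: 22–0 for Nomadland.
Nomadland vs Roma: 21–1 for Nomadland.
Nomadland beats every other option head-to-head.

Nomadland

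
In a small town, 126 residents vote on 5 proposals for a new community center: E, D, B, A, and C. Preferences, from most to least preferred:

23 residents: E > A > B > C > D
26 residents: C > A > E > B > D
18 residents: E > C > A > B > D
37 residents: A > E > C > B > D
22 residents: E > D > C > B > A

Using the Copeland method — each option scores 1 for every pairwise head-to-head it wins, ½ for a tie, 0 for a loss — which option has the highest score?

E: beats D, B, and C; ties A → score 3.5.
D: loses to E, B, A, and C → score 0.
B: beats D; loses to E, A, and C → score 1.
A: beats D and B; ties E; loses to C → score 2.5.
C: beats D, B, and A; loses to E → score 3.
E has the best pairwise record.

E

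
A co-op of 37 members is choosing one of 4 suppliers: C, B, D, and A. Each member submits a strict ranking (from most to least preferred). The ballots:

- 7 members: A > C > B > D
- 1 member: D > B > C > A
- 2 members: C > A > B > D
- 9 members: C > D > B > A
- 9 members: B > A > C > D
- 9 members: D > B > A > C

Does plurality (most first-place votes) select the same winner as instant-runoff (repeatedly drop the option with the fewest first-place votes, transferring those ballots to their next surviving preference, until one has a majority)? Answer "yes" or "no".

Plurality — first-place votes: C 11, B 9, D 10, A 7. Winner: C.
Instant-runoff — R1 C 11, B 9, D 10, A 7 (A out); R2 C 18, B 9, D 10 (B out); R3 C 27, D 10 (C winner). Winner: C.
The two methods agree.

yes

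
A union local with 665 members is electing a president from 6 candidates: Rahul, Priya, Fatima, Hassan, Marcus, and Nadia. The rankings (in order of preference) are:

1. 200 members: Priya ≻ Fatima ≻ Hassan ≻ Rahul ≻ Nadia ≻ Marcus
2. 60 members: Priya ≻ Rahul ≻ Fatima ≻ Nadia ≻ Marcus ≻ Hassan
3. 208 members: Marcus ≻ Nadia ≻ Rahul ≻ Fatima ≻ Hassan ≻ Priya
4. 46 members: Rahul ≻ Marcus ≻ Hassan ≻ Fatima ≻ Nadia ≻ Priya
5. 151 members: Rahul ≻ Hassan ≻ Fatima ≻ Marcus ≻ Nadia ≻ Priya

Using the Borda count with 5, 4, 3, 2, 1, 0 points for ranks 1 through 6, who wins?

Rahul: 200·2 + 60·4 + 208·3 + 46·5 + 151·5 = 2249
Priya: 200·5 + 60·5 + 208·0 + 46·0 + 151·0 = 1300
Fatima: 200·4 + 60·3 + 208·2 + 46·2 + 151·3 = 1941
Hassan: 200·3 + 60·0 + 208·1 + 46·3 + 151·4 = 1550
Marcus: 200·0 + 60·1 + 208·5 + 46·4 + 151·2 = 1586
Nadia: 200·1 + 60·2 + 208·4 + 46·1 + 151·1 = 1349
Rahul has the highest Borda score (2249).

Rahul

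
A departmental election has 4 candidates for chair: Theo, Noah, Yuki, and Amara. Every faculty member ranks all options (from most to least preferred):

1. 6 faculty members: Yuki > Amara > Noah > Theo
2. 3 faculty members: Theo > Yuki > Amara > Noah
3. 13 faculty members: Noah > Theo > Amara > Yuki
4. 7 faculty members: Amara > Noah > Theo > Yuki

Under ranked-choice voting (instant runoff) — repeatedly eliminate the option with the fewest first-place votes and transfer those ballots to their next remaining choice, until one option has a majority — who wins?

Noah

Round 1: Theo 3, Noah 13, Yuki 6, Amara 7. Eliminate Theo.
Round 2: Noah 13, Yuki 9, Amara 7. Eliminate Amara.
Round 3: Noah 20, Yuki 9. Noah has a majority.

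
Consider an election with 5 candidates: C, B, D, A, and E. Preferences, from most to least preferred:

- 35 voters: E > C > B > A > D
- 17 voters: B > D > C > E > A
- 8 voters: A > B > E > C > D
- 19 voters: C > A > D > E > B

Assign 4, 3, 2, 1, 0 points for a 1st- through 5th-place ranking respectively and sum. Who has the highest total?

C

C: 35·3 + 17·2 + 8·1 + 19·4 = 223
B: 35·2 + 17·4 + 8·3 + 19·0 = 162
D: 35·0 + 17·3 + 8·0 + 19·2 = 89
A: 35·1 + 17·0 + 8·4 + 19·3 = 124
E: 35·4 + 17·1 + 8·2 + 19·1 = 192
C has the highest Borda score (223).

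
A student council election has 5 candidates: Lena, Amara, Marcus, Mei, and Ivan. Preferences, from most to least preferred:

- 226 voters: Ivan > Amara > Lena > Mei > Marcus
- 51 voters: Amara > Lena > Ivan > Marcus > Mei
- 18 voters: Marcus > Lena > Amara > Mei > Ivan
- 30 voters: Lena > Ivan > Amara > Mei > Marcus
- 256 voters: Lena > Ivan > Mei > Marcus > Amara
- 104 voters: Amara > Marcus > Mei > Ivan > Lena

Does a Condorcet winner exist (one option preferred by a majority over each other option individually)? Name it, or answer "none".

none

Checking pairwise contests:
Amara beats Lena 381–304.
Ivan beats Amara 512–173.
Lena beats Marcus 563–122.
Lena beats Mei 581–104.
Lena beats Ivan 355–330.
Every option loses at least one head-to-head, so there is no Condorcet winner.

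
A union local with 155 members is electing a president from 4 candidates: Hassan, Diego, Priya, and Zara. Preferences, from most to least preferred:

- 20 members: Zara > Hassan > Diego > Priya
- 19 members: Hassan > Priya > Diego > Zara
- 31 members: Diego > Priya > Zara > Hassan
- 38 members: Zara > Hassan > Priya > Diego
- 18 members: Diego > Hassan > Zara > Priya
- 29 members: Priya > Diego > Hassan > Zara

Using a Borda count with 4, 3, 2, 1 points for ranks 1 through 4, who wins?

Hassan: 20·3 + 19·4 + 31·1 + 38·3 + 18·3 + 29·2 = 393
Diego: 20·2 + 19·2 + 31·4 + 38·1 + 18·4 + 29·3 = 399
Priya: 20·1 + 19·3 + 31·3 + 38·2 + 18·1 + 29·4 = 380
Zara: 20·4 + 19·1 + 31·2 + 38·4 + 18·2 + 29·1 = 378
Diego has the highest Borda score (399).

Diego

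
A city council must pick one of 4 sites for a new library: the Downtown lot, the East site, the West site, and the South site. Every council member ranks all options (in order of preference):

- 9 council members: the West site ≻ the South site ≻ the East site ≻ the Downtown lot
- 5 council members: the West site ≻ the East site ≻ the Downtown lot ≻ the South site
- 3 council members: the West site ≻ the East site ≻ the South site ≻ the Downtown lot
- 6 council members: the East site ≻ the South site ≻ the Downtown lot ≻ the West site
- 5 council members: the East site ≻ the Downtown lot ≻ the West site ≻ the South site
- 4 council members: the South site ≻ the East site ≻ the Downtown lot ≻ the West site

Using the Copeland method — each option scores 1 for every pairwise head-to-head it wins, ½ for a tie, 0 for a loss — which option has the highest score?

the Downtown lot: loses to the East site, the West site, and the South site → score 0.
the East site: beats the Downtown lot and the South site; loses to the West site → score 2.
the West site: beats the Downtown lot, the East site, and the South site → score 3.
the South site: beats the Downtown lot; loses to the East site and the West site → score 1.
the West site has the best pairwise record.

the West site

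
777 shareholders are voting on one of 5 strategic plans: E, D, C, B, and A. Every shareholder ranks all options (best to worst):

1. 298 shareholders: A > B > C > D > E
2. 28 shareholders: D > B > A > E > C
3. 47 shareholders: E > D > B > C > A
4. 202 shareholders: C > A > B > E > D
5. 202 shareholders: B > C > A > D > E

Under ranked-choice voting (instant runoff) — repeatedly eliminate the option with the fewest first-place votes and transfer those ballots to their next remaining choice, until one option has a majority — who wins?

Round 1: E 47, D 28, C 202, B 202, A 298. Eliminate D.
Round 2: E 47, C 202, B 230, A 298. Eliminate E.
Round 3: C 202, B 277, A 298. Eliminate C.
Round 4: B 277, A 500. A has a majority.

A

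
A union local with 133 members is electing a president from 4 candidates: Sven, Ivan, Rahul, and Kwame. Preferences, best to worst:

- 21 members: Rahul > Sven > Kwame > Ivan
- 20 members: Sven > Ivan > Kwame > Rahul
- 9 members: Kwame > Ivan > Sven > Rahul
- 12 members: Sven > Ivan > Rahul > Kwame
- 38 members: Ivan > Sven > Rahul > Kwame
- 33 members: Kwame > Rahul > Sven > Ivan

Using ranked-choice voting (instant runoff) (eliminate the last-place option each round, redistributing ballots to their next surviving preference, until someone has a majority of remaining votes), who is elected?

Round 1: Sven 32, Ivan 38, Rahul 21, Kwame 42. Eliminate Rahul.
Round 2: Sven 53, Ivan 38, Kwame 42. Eliminate Ivan.
Round 3: Sven 91, Kwame 42. Sven has a majority.

Sven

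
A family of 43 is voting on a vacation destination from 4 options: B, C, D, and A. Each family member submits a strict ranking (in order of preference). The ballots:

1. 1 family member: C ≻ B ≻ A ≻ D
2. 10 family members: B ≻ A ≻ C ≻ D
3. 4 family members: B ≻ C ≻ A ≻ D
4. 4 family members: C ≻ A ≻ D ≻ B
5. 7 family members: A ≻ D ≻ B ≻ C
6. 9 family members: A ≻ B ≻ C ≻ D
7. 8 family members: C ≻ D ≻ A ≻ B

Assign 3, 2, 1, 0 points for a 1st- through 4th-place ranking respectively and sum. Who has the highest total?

A

B: 1·2 + 10·3 + 4·3 + 4·0 + 7·1 + 9·2 + 8·0 = 69
C: 1·3 + 10·1 + 4·2 + 4·3 + 7·0 + 9·1 + 8·3 = 66
D: 1·0 + 10·0 + 4·0 + 4·1 + 7·2 + 9·0 + 8·2 = 34
A: 1·1 + 10·2 + 4·1 + 4·2 + 7·3 + 9·3 + 8·1 = 89
A has the highest Borda score (89).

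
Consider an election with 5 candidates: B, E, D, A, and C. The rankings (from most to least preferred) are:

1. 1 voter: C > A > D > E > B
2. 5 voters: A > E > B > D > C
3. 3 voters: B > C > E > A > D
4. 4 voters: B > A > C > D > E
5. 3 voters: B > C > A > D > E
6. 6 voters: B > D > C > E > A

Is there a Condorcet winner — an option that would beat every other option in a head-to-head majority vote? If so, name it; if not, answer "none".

B

B vs E: 16–6 for B.
B vs D: 21–1 for B.
B vs A: 16–6 for B.
B vs C: 21–1 for B.
B beats every other option head-to-head.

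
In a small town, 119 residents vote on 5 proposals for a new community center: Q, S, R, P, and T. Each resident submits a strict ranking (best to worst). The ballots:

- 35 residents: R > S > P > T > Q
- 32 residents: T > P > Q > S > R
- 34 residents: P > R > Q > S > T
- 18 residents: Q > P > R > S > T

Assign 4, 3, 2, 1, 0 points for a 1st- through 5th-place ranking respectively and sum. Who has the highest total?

Q: 35·0 + 32·2 + 34·2 + 18·4 = 204
S: 35·3 + 32·1 + 34·1 + 18·1 = 189
R: 35·4 + 32·0 + 34·3 + 18·2 = 278
P: 35·2 + 32·3 + 34·4 + 18·3 = 356
T: 35·1 + 32·4 + 34·0 + 18·0 = 163
P has the highest Borda score (356).

P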